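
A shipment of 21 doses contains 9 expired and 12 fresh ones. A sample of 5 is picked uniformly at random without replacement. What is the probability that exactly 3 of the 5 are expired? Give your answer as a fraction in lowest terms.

The sample space is all 5-subsets of the 21: C(21,5) = 20349.
Selections with exactly 3 expired: choose 3 of the 9 expired and 2 of the 12 fresh, C(9,3)·C(12,2) = 84·66 = 5544.
Probability = 5544/20349 = 88/323.

88/323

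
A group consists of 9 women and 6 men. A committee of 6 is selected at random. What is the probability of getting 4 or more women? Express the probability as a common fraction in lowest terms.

6/11

There are C(15,6) = 5005 ways to choose the 6.
Favorable selections (4 or more women): C(9,4)·C(6,2) + C(9,5)·C(6,1) + C(9,6)·C(6,0) = 1890 + 756 + 84 = 2730.
Probability = 2730/5005 = 6/11.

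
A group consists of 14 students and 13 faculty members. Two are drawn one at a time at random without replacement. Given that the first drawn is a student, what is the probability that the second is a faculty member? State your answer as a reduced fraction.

1/2

After removing one student, 26 remain: 13 students and 13 faculty members.
So the probability the next is a faculty member is 13/26 = 1/2.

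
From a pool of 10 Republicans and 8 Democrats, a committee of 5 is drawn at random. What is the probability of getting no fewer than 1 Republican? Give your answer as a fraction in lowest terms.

152/153

There are C(18,5) = 8568 ways to choose the 5.
The complement is all 5 are Democrats: C(8,5) = 56.
Probability = 1 − 56/8568 = 8512/8568 = 152/153.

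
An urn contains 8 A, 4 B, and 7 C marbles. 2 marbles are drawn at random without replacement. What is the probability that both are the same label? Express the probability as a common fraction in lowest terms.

55/171

There are C(19,2) = 171 ways to draw 2 marbles.
All same label: C(8,2) + C(4,2) + C(7,2) = 28 + 6 + 21 = 55.
Probability = 55/171.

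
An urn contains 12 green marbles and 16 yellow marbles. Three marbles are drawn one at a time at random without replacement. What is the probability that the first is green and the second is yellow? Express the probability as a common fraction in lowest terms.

16/63

Multiply the conditional probabilities at each draw: 12/28 · 16/27 = 192/756 = 16/63.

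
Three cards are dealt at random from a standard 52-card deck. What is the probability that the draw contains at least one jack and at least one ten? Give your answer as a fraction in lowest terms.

188/5525

There are C(52,3) = 22100 possible draws.
By inclusion-exclusion on the complements, draws missing all jacks or all tens: C(48,3) + C(48,3) − C(44,3) = 17296 + 17296 − 13244 = 21348.
So draws with at least one of each: 22100 − 21348 = 752, probability 752/22100 = 188/5525.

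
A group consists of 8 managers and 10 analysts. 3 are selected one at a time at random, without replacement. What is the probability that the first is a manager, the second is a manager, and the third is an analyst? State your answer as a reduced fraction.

35/306

Multiply the conditional probabilities at each draw: 8/18 · 7/17 · 10/16 = 560/4896 = 35/306.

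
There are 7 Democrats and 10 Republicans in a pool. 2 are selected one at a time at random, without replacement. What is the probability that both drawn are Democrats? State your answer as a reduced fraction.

Multiply the conditional probabilities at each draw: 7/17 · 6/16 = 42/272 = 21/136.

21/136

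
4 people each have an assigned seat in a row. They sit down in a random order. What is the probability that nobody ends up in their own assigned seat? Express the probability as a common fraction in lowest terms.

There are 4! = 24 seatings.
By inclusion-exclusion, seatings with no fixed points: C(4,0)·4! − C(4,1)·3! + C(4,2)·2! − C(4,3)·1! + C(4,4)·0! = 9.
Probability = 9/24 = 3/8.

3/8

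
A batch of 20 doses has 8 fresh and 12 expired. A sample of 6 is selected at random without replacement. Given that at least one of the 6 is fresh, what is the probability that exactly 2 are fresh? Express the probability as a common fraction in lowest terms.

Work in counts. Selections with at least one fresh: C(20,6) − C(12,6) = 38760 − 924 = 37836.
Of those, selections where exactly 2 are fresh: C(8,2)·C(12,4) = 28·495 = 13860.
Conditional probability = 13860/37836 = 385/1051.

385/1051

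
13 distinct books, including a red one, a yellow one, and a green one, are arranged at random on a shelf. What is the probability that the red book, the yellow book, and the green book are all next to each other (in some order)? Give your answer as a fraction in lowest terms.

1/26

There are 13! = 6227020800 arrangements.
Treat the three as one block: 11! placements × 3! orders within the block = 39916800·6 = 239500800.
Probability = 239500800/6227020800 = 1/26.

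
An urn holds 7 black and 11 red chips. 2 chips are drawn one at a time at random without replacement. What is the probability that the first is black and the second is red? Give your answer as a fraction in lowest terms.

Multiply the conditional probabilities at each draw: 7/18 · 11/17 = 77/306.

77/306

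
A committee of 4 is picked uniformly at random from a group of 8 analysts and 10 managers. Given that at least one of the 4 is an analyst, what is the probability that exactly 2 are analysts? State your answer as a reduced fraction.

42/95

Work in counts. Selections with at least one analyst: C(18,4) − C(10,4) = 3060 − 210 = 2850.
Of those, selections where exactly 2 are analysts: C(8,2)·C(10,2) = 28·45 = 1260.
Conditional probability = 1260/2850 = 42/95.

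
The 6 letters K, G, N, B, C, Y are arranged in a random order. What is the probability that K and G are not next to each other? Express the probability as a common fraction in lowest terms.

There are 6! = 720 arrangements.
Arrangements with K and G adjacent: 2·5! = 240.
So not adjacent: 720 − 240 = 480, probability 480/720 = 2/3.

2/3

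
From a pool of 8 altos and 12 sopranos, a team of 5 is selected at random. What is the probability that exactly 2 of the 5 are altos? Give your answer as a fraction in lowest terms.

385/969

The sample space is all 5-subsets of the 20: C(20,5) = 15504.
Selections with exactly 2 altos: choose 2 of the 8 altos and 3 of the 12 sopranos, C(8,2)·C(12,3) = 28·220 = 6160.
Probability = 6160/15504 = 385/969.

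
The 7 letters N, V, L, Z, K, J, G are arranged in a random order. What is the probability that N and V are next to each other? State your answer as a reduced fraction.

There are 7! = 5040 arrangements.
Treat N and V as a block: 6! arrangements of the blocks × 2 orders within the block = 2·720 = 1440.
Probability = 1440/5040 = 2/7.

2/7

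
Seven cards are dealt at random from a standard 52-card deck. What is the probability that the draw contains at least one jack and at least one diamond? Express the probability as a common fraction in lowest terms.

There are C(52,7) = 133784560 possible draws.
By inclusion-exclusion on the complements, draws missing all jacks or all diamonds: C(48,7) + C(39,7) − C(36,7) = 73629072 + 15380937 − 8347680 = 80662329.
So draws with at least one of each: 133784560 − 80662329 = 53122231, probability 53122231/133784560.

53122231/133784560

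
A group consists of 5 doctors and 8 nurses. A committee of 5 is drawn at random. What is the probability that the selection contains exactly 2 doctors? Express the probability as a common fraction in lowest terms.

560/1287

Total number of selections: C(13,5) = 1287.
Selections with exactly 2 doctors: choose 2 of the 5 doctors and 3 of the 8 nurses, C(5,2)·C(8,3) = 10·56 = 560.
Probability = 560/1287.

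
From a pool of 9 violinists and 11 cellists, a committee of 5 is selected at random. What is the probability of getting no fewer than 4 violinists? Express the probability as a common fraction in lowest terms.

63/646

Total selections: C(20,5) = 15504.
Favorable selections (no fewer than 4 violinists): C(9,4)·C(11,1) + C(9,5)·C(11,0) = 1386 + 126 = 1512.
Probability = 1512/15504 = 63/646.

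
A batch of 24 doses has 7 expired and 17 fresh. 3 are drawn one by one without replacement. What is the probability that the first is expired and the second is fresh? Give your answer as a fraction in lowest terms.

119/552

Multiply the conditional probabilities at each draw: 7/24 · 17/23 = 119/552.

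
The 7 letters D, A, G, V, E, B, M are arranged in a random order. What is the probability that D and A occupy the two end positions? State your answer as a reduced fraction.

1/21

There are 7! = 5040 arrangements.
Place D and A at the ends in 2 ways, arrange the remaining 5 in 5! = 120 ways: 2·120 = 240.
Probability = 240/5040 = 1/21.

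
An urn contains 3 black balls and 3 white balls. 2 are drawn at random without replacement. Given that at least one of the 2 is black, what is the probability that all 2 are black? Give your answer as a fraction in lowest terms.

Work in counts. Selections with at least one black: C(6,2) − C(3,2) = 15 − 3 = 12.
Of those, selections where all 2 are black: C(3,2) = 3.
Conditional probability = 3/12 = 1/4.

1/4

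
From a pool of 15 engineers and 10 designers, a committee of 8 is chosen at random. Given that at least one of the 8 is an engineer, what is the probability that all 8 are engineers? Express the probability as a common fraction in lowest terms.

Work in counts. Selections with at least one engineer: C(25,8) − C(10,8) = 1081575 − 45 = 1081530.
Of those, selections where all 8 are engineers: C(15,8) = 6435.
Conditional probability = 6435/1081530 = 143/24034.

143/24034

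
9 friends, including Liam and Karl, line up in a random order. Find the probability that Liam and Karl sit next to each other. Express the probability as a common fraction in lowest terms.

There are 9! = 362880 arrangements.
Treat Liam and Karl as a block: 8! arrangements of the blocks × 2 orders within the block = 2·40320 = 80640.
Probability = 80640/362880 = 2/9.

2/9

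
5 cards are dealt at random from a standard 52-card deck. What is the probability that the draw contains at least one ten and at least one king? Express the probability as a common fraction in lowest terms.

There are C(52,5) = 2598960 possible draws.
By inclusion-exclusion on the complements, draws missing all tens or all kings: C(48,5) + C(48,5) − C(44,5) = 1712304 + 1712304 − 1086008 = 2338600.
So draws with at least one of each: 2598960 − 2338600 = 260360, probability 260360/2598960 = 6509/64974.

6509/64974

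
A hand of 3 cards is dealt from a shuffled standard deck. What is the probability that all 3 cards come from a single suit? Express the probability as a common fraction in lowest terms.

22/425

There are C(52,3) = 22100 possible 3-card hands.
Hands of one suit: 4 suits × C(13,3) = 4·286 = 1144.
Probability = 1144/22100 = 22/425.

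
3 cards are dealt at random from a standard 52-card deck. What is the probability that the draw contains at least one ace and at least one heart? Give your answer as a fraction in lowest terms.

33/260

There are C(52,3) = 22100 possible draws.
By inclusion-exclusion on the complements, draws missing all aces or all hearts: C(48,3) + C(39,3) − C(36,3) = 17296 + 9139 − 7140 = 19295.
So draws with at least one of each: 22100 − 19295 = 2805, probability 2805/22100 = 33/260.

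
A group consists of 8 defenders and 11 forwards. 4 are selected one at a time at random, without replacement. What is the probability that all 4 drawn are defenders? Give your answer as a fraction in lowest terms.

35/1938

Multiply the conditional probabilities at each draw: 8/19 · 7/18 · 6/17 · 5/16 = 1680/93024 = 35/1938.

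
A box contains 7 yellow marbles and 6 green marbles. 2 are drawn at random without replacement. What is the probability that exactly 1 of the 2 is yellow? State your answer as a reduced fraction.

7/13

Total number of selections: C(13,2) = 78.
Selections with exactly 1 yellow: choose 1 of the 7 yellow and 1 of the 6 green, C(7,1)·C(6,1) = 7·6 = 42.
Probability = 42/78 = 7/13.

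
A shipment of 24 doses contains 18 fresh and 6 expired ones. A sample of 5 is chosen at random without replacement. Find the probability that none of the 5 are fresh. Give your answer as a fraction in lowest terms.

1/7084

There are C(24,5) = 42504 possible selections.
Selections with no fresh (all expired): C(6,5) = 6.
Probability = 6/42504 = 1/7084.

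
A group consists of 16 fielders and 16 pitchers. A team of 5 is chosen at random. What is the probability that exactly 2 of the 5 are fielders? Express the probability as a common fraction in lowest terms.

There are C(32,5) = 201376 ways to choose 5 from 32.
Selections with exactly 2 fielders: choose 2 of the 16 fielders and 3 of the 16 pitchers, C(16,2)·C(16,3) = 120·560 = 67200.
Probability = 67200/201376 = 300/899.

300/899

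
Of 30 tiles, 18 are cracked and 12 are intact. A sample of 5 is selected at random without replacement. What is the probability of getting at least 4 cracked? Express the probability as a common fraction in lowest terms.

2516/7917

Total selections: C(30,5) = 142506.
Favorable selections (at least 4 cracked): C(18,4)·C(12,1) + C(18,5)·C(12,0) = 36720 + 8568 = 45288.
Probability = 45288/142506 = 2516/7917.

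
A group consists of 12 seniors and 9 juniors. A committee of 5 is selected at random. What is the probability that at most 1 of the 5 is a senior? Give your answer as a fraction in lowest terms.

Total selections: C(21,5) = 20349.
Favorable selections (at most 1 senior): C(12,0)·C(9,5) + C(12,1)·C(9,4) = 126 + 1512 = 1638.
Probability = 1638/20349 = 26/323.

26/323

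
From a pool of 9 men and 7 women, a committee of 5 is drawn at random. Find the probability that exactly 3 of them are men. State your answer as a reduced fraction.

There are C(16,5) = 4368 ways to choose 5 from 16.
Selections with exactly 3 men: choose 3 of the 9 men and 2 of the 7 women, C(9,3)·C(7,2) = 84·21 = 1764.
Probability = 1764/4368 = 21/52.

21/52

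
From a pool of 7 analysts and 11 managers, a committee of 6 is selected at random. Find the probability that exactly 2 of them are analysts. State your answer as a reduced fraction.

165/442

There are C(18,6) = 18564 ways to choose 6 from 18.
Selections with exactly 2 analysts: choose 2 of the 7 analysts and 4 of the 11 managers, C(7,2)·C(11,4) = 21·330 = 6930.
Probability = 6930/18564 = 165/442.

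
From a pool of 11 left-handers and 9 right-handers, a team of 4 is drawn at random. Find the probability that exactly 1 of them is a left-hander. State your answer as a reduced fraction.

308/1615

The sample space is all 4-subsets of the 20: C(20,4) = 4845.
Selections with exactly 1 left-hander: choose 1 of the 11 left-handers and 3 of the 9 right-handers, C(11,1)·C(9,3) = 11·84 = 924.
Probability = 924/4845 = 308/1615.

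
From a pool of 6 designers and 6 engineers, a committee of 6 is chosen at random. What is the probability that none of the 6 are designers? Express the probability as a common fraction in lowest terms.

There are C(12,6) = 924 possible selections.
Selections with no designers (all engineers): C(6,6) = 1.
Probability = 1/924.

1/924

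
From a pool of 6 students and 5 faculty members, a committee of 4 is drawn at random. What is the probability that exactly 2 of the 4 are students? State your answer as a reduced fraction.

The sample space is all 4-subsets of the 11: C(11,4) = 330.
Selections with exactly 2 students: choose 2 of the 6 students and 2 of the 5 faculty members, C(6,2)·C(5,2) = 15·10 = 150.
Probability = 150/330 = 5/11.

5/11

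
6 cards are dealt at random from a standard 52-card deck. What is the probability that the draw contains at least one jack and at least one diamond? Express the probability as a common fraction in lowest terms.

6772177/20358520

There are C(52,6) = 20358520 possible draws.
By inclusion-exclusion on the complements, draws missing all jacks or all diamonds: C(48,6) + C(39,6) − C(36,6) = 12271512 + 3262623 − 1947792 = 13586343.
So draws with at least one of each: 20358520 − 13586343 = 6772177, probability 6772177/20358520.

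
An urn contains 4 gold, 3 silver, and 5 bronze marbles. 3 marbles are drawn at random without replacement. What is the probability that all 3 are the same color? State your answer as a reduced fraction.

There are C(12,3) = 220 ways to draw 3 marbles.
All same color: C(4,3) + C(3,3) + C(5,3) = 4 + 1 + 10 = 15.
Probability = 15/220 = 3/44.

3/44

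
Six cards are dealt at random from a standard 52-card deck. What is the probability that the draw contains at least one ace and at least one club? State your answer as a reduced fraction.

6772177/20358520

There are C(52,6) = 20358520 possible draws.
By inclusion-exclusion on the complements, draws missing all aces or all clubs: C(48,6) + C(39,6) − C(36,6) = 12271512 + 3262623 − 1947792 = 13586343.
So draws with at least one of each: 20358520 − 13586343 = 6772177, probability 6772177/20358520.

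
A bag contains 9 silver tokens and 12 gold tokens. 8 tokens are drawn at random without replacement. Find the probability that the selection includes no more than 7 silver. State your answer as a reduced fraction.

Total selections: C(21,8) = 203490.
The complement is exactly 8 silver: C(9,8)·C(12,0) = 9.
Probability = 1 − 9/203490 = 203481/203490 = 22609/22610.

22609/22610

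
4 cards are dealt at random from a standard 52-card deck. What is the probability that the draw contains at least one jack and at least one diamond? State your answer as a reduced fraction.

52799/270725

There are C(52,4) = 270725 possible draws.
By inclusion-exclusion on the complements, draws missing all jacks or all diamonds: C(48,4) + C(39,4) − C(36,4) = 194580 + 82251 − 58905 = 217926.
So draws with at least one of each: 270725 − 217926 = 52799, probability 52799/270725.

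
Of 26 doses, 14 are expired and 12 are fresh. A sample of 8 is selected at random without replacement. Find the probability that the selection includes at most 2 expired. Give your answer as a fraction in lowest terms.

Total selections: C(26,8) = 1562275.
Favorable selections (at most 2 expired): C(14,0)·C(12,8) + C(14,1)·C(12,7) + C(14,2)·C(12,6) = 495 + 11088 + 84084 = 95667.
Probability = 95667/1562275 = 669/10925.

669/10925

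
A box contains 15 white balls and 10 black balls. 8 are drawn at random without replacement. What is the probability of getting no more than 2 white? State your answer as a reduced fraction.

531/24035

There are C(25,8) = 1081575 ways to choose the 8.
Favorable selections (no more than 2 white): C(15,0)·C(10,8) + C(15,1)·C(10,7) + C(15,2)·C(10,6) = 45 + 1800 + 22050 = 23895.
Probability = 23895/1081575 = 531/24035.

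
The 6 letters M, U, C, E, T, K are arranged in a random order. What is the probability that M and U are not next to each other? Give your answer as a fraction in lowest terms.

There are 6! = 720 arrangements.
Arrangements with M and U adjacent: 2·5! = 240.
So not adjacent: 720 − 240 = 480, probability 480/720 = 2/3.

2/3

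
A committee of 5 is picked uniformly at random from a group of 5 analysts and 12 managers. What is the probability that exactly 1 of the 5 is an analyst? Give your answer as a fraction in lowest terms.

Total number of selections: C(17,5) = 6188.
Selections with exactly 1 analyst: choose 1 of the 5 analysts and 4 of the 12 managers, C(5,1)·C(12,4) = 5·495 = 2475.
Probability = 2475/6188.

2475/6188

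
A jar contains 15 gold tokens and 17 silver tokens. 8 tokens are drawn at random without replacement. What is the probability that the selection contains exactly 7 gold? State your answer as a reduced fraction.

187/17980

There are C(32,8) = 10518300 ways to choose 8 from 32.
Selections with exactly 7 gold: choose 7 of the 15 gold and 1 of the 17 silver, C(15,7)·C(17,1) = 6435·17 = 109395.
Probability = 109395/10518300 = 187/17980.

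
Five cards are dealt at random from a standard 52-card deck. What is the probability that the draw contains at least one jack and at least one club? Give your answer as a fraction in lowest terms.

229297/866320

There are C(52,5) = 2598960 possible draws.
By inclusion-exclusion on the complements, draws missing all jacks or all clubs: C(48,5) + C(39,5) − C(36,5) = 1712304 + 575757 − 376992 = 1911069.
So draws with at least one of each: 2598960 − 1911069 = 687891, probability 687891/2598960 = 229297/866320.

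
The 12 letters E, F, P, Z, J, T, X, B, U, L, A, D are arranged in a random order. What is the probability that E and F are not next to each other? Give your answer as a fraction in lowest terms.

5/6

There are 12! = 479001600 arrangements.
Arrangements with E and F adjacent: 2·11! = 79833600.
So not adjacent: 479001600 − 79833600 = 399168000, probability 399168000/479001600 = 5/6.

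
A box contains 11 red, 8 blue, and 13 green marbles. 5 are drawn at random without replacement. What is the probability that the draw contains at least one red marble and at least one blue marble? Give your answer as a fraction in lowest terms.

There are C(32,5) = 201376 possible draws.
By inclusion-exclusion on the complements, draws missing all red or all blue: C(21,5) + C(24,5) − C(13,5) = 20349 + 42504 − 1287 = 61566.
So draws with at least one of each: 201376 − 61566 = 139810, probability 139810/201376 = 2255/3248.

2255/3248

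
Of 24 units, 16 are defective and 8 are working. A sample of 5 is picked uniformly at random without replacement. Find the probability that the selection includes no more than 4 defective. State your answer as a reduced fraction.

There are C(24,5) = 42504 ways to choose the 5.
The complement is exactly 5 defective: C(16,5)·C(8,0) = 4368.
Probability = 1 − 4368/42504 = 38136/42504 = 227/253.

227/253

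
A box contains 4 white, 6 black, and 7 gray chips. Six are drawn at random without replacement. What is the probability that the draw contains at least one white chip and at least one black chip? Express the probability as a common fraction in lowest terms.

785/952

There are C(17,6) = 12376 possible draws.
By inclusion-exclusion on the complements, draws missing all white or all black: C(13,6) + C(11,6) − C(7,6) = 1716 + 462 − 7 = 2171.
So draws with at least one of each: 12376 − 2171 = 10205, probability 10205/12376 = 785/952.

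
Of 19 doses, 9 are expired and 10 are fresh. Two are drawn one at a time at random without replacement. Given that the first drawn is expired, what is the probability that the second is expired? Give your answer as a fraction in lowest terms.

4/9

After removing one expired, 18 remain: 8 expired and 10 fresh.
So the probability the next is expired is 8/18 = 4/9.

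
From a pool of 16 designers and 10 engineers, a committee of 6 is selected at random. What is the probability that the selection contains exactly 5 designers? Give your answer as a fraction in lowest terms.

Total number of selections: C(26,6) = 230230.
Selections with exactly 5 designers: choose 5 of the 16 designers and 1 of the 10 engineers, C(16,5)·C(10,1) = 4368·10 = 43680.
Probability = 43680/230230 = 48/253.

48/253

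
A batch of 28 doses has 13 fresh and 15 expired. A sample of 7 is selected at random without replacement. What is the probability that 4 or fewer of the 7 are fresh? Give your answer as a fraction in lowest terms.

Total selections: C(28,7) = 1184040.
Count the complement (more than 4 fresh): C(13,5)·C(15,2) + C(13,6)·C(15,1) + C(13,7)·C(15,0) = 135135 + 25740 + 1716 = 162591.
Probability = 1 − 162591/1184040 = 1021449/1184040 = 2381/2760.

2381/2760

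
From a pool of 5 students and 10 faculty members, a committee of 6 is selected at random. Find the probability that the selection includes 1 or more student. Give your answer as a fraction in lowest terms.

137/143

Total selections: C(15,6) = 5005.
The complement is all 6 are faculty members: C(10,6) = 210.
Probability = 1 − 210/5005 = 4795/5005 = 137/143.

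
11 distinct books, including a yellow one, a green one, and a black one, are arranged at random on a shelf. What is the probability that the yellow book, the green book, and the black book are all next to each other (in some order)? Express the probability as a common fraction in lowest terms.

3/55

There are 11! = 39916800 arrangements.
Treat the three as one block: 9! placements × 3! orders within the block = 362880·6 = 2177280.
Probability = 2177280/39916800 = 3/55.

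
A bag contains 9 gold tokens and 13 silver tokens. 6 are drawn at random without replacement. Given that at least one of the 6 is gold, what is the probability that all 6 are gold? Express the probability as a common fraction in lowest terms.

Work in counts. Selections with at least one gold: C(22,6) − C(13,6) = 74613 − 1716 = 72897.
Of those, selections where all 6 are gold: C(9,6) = 84.
Conditional probability = 84/72897 = 28/24299.

28/24299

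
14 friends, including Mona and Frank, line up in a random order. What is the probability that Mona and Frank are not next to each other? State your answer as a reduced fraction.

There are 14! = 87178291200 arrangements.
Arrangements with Mona and Frank adjacent: 2·13! = 12454041600.
So not adjacent: 87178291200 − 12454041600 = 74724249600, probability 74724249600/87178291200 = 6/7.

6/7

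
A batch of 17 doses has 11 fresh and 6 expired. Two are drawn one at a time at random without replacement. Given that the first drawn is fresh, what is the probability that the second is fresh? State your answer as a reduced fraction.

5/8

After removing one fresh, 16 remain: 10 fresh and 6 expired.
So the probability the next is fresh is 10/16 = 5/8.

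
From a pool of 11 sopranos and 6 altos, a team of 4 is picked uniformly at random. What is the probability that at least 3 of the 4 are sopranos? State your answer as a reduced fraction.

66/119

There are C(17,4) = 2380 ways to choose the 4.
Favorable selections (at least 3 sopranos): C(11,3)·C(6,1) + C(11,4)·C(6,0) = 990 + 330 = 1320.
Probability = 1320/2380 = 66/119.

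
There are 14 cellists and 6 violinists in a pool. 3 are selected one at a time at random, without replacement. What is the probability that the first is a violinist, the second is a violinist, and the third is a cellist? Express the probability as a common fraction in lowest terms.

7/114

Multiply the conditional probabilities at each draw: 6/20 · 5/19 · 14/18 = 420/6840 = 7/114.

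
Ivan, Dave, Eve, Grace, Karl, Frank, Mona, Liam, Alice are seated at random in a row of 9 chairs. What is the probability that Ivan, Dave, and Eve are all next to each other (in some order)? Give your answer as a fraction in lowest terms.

There are 9! = 362880 arrangements.
Treat the three as one block: 7! placements × 3! orders within the block = 5040·6 = 30240.
Probability = 30240/362880 = 1/12.

1/12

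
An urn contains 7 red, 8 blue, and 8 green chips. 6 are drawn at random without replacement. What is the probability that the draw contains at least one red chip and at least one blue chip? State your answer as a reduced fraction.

There are C(23,6) = 100947 possible draws.
By inclusion-exclusion on the complements, draws missing all red or all blue: C(16,6) + C(15,6) − C(8,6) = 8008 + 5005 − 28 = 12985.
So draws with at least one of each: 100947 − 12985 = 87962, probability 87962/100947 = 12566/14421.

12566/14421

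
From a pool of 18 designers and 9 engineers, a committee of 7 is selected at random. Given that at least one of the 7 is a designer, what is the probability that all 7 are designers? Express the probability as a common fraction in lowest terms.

Work in counts. Selections with at least one designer: C(27,7) − C(9,7) = 888030 − 36 = 887994.
Of those, selections where all 7 are designers: C(18,7) = 31824.
Conditional probability = 31824/887994 = 1768/49333.

1768/49333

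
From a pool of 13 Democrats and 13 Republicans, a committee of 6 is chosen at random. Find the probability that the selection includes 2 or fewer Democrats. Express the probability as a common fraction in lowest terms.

There are C(26,6) = 230230 ways to choose the 6.
Favorable selections (2 or fewer Democrats): C(13,0)·C(13,6) + C(13,1)·C(13,5) + C(13,2)·C(13,4) = 1716 + 16731 + 55770 = 74217.
Probability = 74217/230230 = 519/1610.

519/1610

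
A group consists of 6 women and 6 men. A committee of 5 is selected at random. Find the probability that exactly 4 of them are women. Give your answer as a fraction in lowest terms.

5/44

There are C(12,5) = 792 ways to choose 5 from 12.
Selections with exactly 4 women: choose 4 of the 6 women and 1 of the 6 men, C(6,4)·C(6,1) = 15·6 = 90.
Probability = 90/792 = 5/44.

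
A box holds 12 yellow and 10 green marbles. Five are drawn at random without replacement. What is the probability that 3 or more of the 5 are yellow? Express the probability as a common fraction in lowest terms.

79/133

There are C(22,5) = 26334 ways to choose the 5.
Favorable selections (3 or more yellow): C(12,3)·C(10,2) + C(12,4)·C(10,1) + C(12,5)·C(10,0) = 9900 + 4950 + 792 = 15642.
Probability = 15642/26334 = 79/133.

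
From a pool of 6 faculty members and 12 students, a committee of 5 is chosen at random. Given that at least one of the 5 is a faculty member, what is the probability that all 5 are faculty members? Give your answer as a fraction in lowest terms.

Work in counts. Selections with at least one faculty member: C(18,5) − C(12,5) = 8568 − 792 = 7776.
Of those, selections where all 5 are faculty members: C(6,5) = 6.
Conditional probability = 6/7776 = 1/1296.

1/1296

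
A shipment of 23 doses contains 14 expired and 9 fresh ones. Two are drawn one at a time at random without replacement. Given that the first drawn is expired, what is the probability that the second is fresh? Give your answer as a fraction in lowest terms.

9/22

After removing one expired, 22 remain: 13 expired and 9 fresh.
So the probability the next is fresh is 9/22.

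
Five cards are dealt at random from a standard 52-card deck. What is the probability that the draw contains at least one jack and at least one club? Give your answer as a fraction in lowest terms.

There are C(52,5) = 2598960 possible draws.
By inclusion-exclusion on the complements, draws missing all jacks or all clubs: C(48,5) + C(39,5) − C(36,5) = 1712304 + 575757 − 376992 = 1911069.
So draws with at least one of each: 2598960 − 1911069 = 687891, probability 687891/2598960 = 229297/866320.

229297/866320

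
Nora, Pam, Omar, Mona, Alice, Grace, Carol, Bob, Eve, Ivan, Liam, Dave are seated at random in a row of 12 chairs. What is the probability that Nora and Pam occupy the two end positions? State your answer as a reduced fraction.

There are 12! = 479001600 arrangements.
Place Nora and Pam at the ends in 2 ways, arrange the remaining 10 in 10! = 3628800 ways: 2·3628800 = 7257600.
Probability = 7257600/479001600 = 1/66.

1/66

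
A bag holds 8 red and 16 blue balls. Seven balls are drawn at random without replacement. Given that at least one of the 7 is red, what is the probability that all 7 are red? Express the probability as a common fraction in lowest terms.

Work in counts. Selections with at least one red: C(24,7) − C(16,7) = 346104 − 11440 = 334664.
Of those, selections where all 7 are red: C(8,7) = 8.
Conditional probability = 8/334664 = 1/41833.

1/41833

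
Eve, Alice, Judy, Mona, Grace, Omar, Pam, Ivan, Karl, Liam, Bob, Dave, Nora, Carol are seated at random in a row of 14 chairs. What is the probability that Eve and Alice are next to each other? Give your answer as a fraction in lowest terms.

There are 14! = 87178291200 arrangements.
Treat Eve and Alice as a block: 13! arrangements of the blocks × 2 orders within the block = 2·6227020800 = 12454041600.
Probability = 12454041600/87178291200 = 1/7.

1/7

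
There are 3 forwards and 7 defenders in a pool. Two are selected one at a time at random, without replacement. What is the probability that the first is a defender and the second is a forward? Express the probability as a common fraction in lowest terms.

Multiply the conditional probabilities at each draw: 7/10 · 3/9 = 21/90 = 7/30.

7/30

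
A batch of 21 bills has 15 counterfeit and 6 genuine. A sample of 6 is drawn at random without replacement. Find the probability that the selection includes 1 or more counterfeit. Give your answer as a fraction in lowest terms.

54263/54264

There are C(21,6) = 54264 ways to choose the 6.
The complement is all 6 are genuine: C(6,6) = 1.
Probability = 1 − 1/54264 = 54263/54264.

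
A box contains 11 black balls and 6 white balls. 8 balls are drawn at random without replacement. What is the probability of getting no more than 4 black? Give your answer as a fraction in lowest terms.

There are C(17,8) = 24310 ways to choose the 8.
Favorable selections (no more than 4 black): C(11,2)·C(6,6) + C(11,3)·C(6,5) + C(11,4)·C(6,4) = 55 + 990 + 4950 = 5995.
Probability = 5995/24310 = 109/442.

109/442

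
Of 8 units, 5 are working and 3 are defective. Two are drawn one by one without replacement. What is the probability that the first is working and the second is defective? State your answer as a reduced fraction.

15/56

Multiply the conditional probabilities at each draw: 5/8 · 3/7 = 15/56.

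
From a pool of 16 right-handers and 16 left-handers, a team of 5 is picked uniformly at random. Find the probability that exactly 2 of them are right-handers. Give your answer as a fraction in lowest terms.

There are C(32,5) = 201376 ways to choose 5 from 32.
Selections with exactly 2 right-handers: choose 2 of the 16 right-handers and 3 of the 16 left-handers, C(16,2)·C(16,3) = 120·560 = 67200.
Probability = 67200/201376 = 300/899.

300/899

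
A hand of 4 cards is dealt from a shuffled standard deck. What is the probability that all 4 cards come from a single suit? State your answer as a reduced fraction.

44/4165

There are C(52,4) = 270725 possible 4-card hands.
Hands of one suit: 4 suits × C(13,4) = 4·715 = 2860.
Probability = 2860/270725 = 44/4165.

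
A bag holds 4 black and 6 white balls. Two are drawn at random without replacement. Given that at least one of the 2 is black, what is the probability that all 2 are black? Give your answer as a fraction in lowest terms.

Work in counts. Selections with at least one black: C(10,2) − C(6,2) = 45 − 15 = 30.
Of those, selections where all 2 are black: C(4,2) = 6.
Conditional probability = 6/30 = 1/5.

1/5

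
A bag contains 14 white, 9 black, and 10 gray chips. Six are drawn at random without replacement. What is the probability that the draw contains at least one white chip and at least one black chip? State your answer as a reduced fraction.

There are C(33,6) = 1107568 possible draws.
By inclusion-exclusion on the complements, draws missing all white or all black: C(19,6) + C(24,6) − C(10,6) = 27132 + 134596 − 210 = 161518.
So draws with at least one of each: 1107568 − 161518 = 946050, probability 946050/1107568 = 67575/79112.

67575/79112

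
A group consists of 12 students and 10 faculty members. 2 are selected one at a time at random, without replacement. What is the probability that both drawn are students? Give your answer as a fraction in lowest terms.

2/7

Multiply the conditional probabilities at each draw: 12/22 · 11/21 = 132/462 = 2/7.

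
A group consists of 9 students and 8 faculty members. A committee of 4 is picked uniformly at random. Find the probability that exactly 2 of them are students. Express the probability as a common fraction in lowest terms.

36/85

The sample space is all 4-subsets of the 17: C(17,4) = 2380.
Selections with exactly 2 students: choose 2 of the 9 students and 2 of the 8 faculty members, C(9,2)·C(8,2) = 36·28 = 1008.
Probability = 1008/2380 = 36/85.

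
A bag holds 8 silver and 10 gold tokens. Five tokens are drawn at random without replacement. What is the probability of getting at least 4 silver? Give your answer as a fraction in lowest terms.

3/34

There are C(18,5) = 8568 ways to choose the 5.
Favorable selections (at least 4 silver): C(8,4)·C(10,1) + C(8,5)·C(10,0) = 700 + 56 = 756.
Probability = 756/8568 = 3/34.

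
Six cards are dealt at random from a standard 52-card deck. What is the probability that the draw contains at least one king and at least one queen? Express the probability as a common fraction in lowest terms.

There are C(52,6) = 20358520 possible draws.
By inclusion-exclusion on the complements, draws missing all kings or all queens: C(48,6) + C(48,6) − C(44,6) = 12271512 + 12271512 − 7059052 = 17483972.
So draws with at least one of each: 20358520 − 17483972 = 2874548, probability 2874548/20358520 = 718637/5089630.

718637/5089630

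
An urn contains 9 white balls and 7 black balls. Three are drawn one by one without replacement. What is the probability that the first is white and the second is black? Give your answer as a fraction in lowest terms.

Multiply the conditional probabilities at each draw: 9/16 · 7/15 = 63/240 = 21/80.

21/80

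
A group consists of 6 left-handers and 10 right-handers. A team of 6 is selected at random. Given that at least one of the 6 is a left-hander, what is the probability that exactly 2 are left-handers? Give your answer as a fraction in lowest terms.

Work in counts. Selections with at least one left-hander: C(16,6) − C(10,6) = 8008 − 210 = 7798.
Of those, selections where exactly 2 are left-handers: C(6,2)·C(10,4) = 15·210 = 3150.
Conditional probability = 3150/7798 = 225/557.

225/557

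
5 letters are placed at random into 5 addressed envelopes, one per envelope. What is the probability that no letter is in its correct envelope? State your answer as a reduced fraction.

There are 5! = 120 assignments.
By inclusion-exclusion, assignments with no fixed points: C(5,0)·5! − C(5,1)·4! + C(5,2)·3! − C(5,3)·2! + C(5,4)·1! − C(5,5)·0! = 44.
Probability = 44/120 = 11/30.

11/30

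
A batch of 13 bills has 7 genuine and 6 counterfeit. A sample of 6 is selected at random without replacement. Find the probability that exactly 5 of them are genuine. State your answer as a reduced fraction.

21/286

There are C(13,6) = 1716 ways to choose 6 from 13.
Selections with exactly 5 genuine: choose 5 of the 7 genuine and 1 of the 6 counterfeit, C(7,5)·C(6,1) = 21·6 = 126.
Probability = 126/1716 = 21/286.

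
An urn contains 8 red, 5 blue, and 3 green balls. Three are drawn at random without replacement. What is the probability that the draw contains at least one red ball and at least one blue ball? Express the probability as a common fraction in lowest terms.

There are C(16,3) = 560 possible draws.
By inclusion-exclusion on the complements, draws missing all red or all blue: C(8,3) + C(11,3) − C(3,3) = 56 + 165 − 1 = 220.
So draws with at least one of each: 560 − 220 = 340, probability 340/560 = 17/28.

17/28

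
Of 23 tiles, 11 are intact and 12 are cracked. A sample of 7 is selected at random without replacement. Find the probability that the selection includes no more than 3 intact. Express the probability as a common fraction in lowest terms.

4127/7429

There are C(23,7) = 245157 ways to choose the 7.
Favorable selections (no more than 3 intact): C(11,0)·C(12,7) + C(11,1)·C(12,6) + C(11,2)·C(12,5) + C(11,3)·C(12,4) = 792 + 10164 + 43560 + 81675 = 136191.
Probability = 136191/245157 = 4127/7429.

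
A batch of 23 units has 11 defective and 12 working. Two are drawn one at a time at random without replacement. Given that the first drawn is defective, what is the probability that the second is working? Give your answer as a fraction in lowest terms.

6/11

After removing one defective, 22 remain: 10 defective and 12 working.
So the probability the next is working is 12/22 = 6/11.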